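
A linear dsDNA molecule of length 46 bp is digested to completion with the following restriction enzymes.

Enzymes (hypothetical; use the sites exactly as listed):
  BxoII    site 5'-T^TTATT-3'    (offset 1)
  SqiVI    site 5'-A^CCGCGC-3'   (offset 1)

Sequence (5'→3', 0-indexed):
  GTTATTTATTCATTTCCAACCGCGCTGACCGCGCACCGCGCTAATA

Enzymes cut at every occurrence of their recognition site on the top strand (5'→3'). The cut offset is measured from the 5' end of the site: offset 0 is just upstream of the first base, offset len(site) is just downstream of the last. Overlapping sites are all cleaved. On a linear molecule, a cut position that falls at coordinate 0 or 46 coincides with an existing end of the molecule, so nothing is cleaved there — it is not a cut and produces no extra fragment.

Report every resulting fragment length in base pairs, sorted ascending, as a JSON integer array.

[5,7,9,11,14]

Per-enzyme occurrences:
  BxoII (TTTATT, off=1): starts [4] → cuts [5]
  SqiVI (ACCGCGC, off=1): starts [18, 27, 34] → cuts [19, 28, 35]

All cut coordinates (distinct, sorted): [5, 19, 28, 35]

Fragment lengths:
  [0,5): 5 bp
  [5,19): 14 bp
  [19,28): 9 bp
  [28,35): 7 bp
  [35,46): 11 bp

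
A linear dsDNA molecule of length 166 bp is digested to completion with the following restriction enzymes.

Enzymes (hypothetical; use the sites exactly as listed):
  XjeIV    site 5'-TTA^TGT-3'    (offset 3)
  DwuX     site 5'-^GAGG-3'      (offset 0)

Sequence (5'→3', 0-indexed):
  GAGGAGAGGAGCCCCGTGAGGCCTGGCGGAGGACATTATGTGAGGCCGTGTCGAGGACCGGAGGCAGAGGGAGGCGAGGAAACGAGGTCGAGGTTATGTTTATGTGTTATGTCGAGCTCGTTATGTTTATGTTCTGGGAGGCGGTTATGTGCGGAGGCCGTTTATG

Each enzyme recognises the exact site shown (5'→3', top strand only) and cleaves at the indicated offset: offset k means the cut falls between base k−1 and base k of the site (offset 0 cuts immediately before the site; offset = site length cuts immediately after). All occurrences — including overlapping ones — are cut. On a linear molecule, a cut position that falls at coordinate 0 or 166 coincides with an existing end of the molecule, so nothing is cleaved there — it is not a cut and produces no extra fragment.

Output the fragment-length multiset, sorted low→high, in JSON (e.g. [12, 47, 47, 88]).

Per-enzyme occurrences:
  XjeIV (TTATGT, off=3): starts [35, 93, 99, 106, 120, 126, 144] → cuts [38, 96, 102, 109, 123, 129, 147]
  DwuX (GAGG, off=0): starts [0, 5, 17, 28, 41, 52, 60, 66, 70, 75, 83, 89, 137, 153] → cuts [5, 17, 28, 41, 52, 60, 66, 70, 75, 83, 89, 137, 153] (position 0 is a terminus of the linear molecule — no cut)

Pooled cuts: [5, 17, 28, 38, 41, 52, 60, 66, 70, 75, 83, 89, 96, 102, 109, 123, 129, 137, 147, 153]

Fragments:
  [0,5): 5 bp
  [5,17): 12 bp
  [17,28): 11 bp
  [28,38): 10 bp
  [38,41): 3 bp
  [41,52): 11 bp
  [52,60): 8 bp
  [60,66): 6 bp
  [66,70): 4 bp
  [70,75): 5 bp
  [75,83): 8 bp
  [83,89): 6 bp
  [89,96): 7 bp
  [96,102): 6 bp
  [102,109): 7 bp
  [109,123): 14 bp
  [123,129): 6 bp
  [129,137): 8 bp
  [137,147): 10 bp
  [147,153): 6 bp
  [153,166): 13 bp

[3,4,5,5,6,6,6,6,6,7,7,8,8,8,10,10,11,11,12,13,14]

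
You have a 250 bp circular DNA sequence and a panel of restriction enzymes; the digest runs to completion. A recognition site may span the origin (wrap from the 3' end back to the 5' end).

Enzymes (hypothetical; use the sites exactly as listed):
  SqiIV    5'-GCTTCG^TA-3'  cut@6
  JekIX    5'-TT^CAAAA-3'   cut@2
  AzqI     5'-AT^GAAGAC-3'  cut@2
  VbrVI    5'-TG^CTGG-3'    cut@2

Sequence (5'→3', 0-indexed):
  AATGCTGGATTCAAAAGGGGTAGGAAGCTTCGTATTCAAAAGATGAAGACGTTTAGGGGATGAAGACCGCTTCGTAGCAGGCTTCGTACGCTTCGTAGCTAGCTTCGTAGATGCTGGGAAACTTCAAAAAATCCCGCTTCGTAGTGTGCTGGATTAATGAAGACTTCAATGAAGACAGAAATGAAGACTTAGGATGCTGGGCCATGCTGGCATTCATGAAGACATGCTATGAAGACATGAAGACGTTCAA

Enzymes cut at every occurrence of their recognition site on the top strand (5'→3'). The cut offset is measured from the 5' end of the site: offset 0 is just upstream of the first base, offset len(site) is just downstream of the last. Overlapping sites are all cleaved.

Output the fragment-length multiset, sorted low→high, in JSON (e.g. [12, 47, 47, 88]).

[4,6,7,7,7,8,8,9,9,10,10,11,11,12,12,12,12,13,13,14,17,17,21]

Site scan:
  SqiIV GCTTCGTA/6: at [26, 68, 80, 89, 101, 135] ⇒ [32, 74, 86, 95, 107, 141]
  JekIX TTCAAAA/2: at [9, 34, 122, 245] ⇒ [11, 36, 124, 247]
  AzqI ATGAAGAC/2: at [42, 59, 156, 168, 180, 215, 228, 236] ⇒ [44, 61, 158, 170, 182, 217, 230, 238]
  VbrVI TGCTGG/2: at [2, 111, 146, 194, 204] ⇒ [4, 113, 148, 196, 206]

Pooled cuts: [4, 11, 32, 36, 44, 61, 74, 86, 95, 107, 113, 124, 141, 148, 158, 170, 182, 196, 206, 217, 230, 238, 247]

Fragment lengths:
  4→11: 7 bp
  11→32: 21 bp
  32→36: 4 bp
  36→44: 8 bp
  44→61: 17 bp
  61→74: 13 bp
  74→86: 12 bp
  86→95: 9 bp
  95→107: 12 bp
  107→113: 6 bp
  113→124: 11 bp
  124→141: 17 bp
  141→148: 7 bp
  148→158: 10 bp
  158→170: 12 bp
  170→182: 12 bp
  182→196: 14 bp
  196→206: 10 bp
  206→217: 11 bp
  217→230: 13 bp
  230→238: 8 bp
  238→247: 9 bp
  247→4 (wrap): 250-247+4 = 7 bp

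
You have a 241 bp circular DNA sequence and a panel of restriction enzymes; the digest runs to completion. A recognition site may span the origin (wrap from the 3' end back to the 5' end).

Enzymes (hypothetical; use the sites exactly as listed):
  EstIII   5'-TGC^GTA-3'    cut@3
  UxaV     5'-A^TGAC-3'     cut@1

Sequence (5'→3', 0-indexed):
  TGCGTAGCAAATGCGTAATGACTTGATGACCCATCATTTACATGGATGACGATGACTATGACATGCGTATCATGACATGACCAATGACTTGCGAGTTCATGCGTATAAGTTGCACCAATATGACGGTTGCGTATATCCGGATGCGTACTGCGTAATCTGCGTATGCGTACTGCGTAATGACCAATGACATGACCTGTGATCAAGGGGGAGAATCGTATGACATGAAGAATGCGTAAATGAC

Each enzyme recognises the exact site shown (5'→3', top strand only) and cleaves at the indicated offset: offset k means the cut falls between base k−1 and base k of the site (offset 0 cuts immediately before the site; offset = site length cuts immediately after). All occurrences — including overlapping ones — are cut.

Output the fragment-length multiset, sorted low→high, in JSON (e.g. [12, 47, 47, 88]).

[4,4,5,5,5,6,6,6,6,7,7,7,7,7,8,8,9,10,11,14,15,18,18,20,28]

Scan for sites:
  EstIII TGCGTA/3: at [0, 11, 63, 99, 127, 141, 148, 157, 163, 170, 229] ⇒ [3, 14, 66, 102, 130, 144, 151, 160, 166, 173, 232]
  UxaV ATGAC/1: at [17, 25, 45, 51, 57, 71, 76, 83, 119, 176, 183, 188, 216, 236] ⇒ [18, 26, 46, 52, 58, 72, 77, 84, 120, 177, 184, 189, 217, 237]

Pooled cuts: [3, 14, 18, 26, 46, 52, 58, 66, 72, 77, 84, 102, 120, 130, 144, 151, 160, 166, 173, 177, 184, 189, 217, 232, 237]

Fragment lengths:
  3→14: 11 bp
  14→18: 4 bp
  18→26: 8 bp
  26→46: 20 bp
  46→52: 6 bp
  52→58: 6 bp
  58→66: 8 bp
  66→72: 6 bp
  72→77: 5 bp
  77→84: 7 bp
  84→102: 18 bp
  102→120: 18 bp
  120→130: 10 bp
  130→144: 14 bp
  144→151: 7 bp
  151→160: 9 bp
  160→166: 6 bp
  166→173: 7 bp
  173→177: 4 bp
  177→184: 7 bp
  184→189: 5 bp
  189→217: 28 bp
  217→232: 15 bp
  232→237: 5 bp
  237→3 (wrap): 241-237+3 = 7 bp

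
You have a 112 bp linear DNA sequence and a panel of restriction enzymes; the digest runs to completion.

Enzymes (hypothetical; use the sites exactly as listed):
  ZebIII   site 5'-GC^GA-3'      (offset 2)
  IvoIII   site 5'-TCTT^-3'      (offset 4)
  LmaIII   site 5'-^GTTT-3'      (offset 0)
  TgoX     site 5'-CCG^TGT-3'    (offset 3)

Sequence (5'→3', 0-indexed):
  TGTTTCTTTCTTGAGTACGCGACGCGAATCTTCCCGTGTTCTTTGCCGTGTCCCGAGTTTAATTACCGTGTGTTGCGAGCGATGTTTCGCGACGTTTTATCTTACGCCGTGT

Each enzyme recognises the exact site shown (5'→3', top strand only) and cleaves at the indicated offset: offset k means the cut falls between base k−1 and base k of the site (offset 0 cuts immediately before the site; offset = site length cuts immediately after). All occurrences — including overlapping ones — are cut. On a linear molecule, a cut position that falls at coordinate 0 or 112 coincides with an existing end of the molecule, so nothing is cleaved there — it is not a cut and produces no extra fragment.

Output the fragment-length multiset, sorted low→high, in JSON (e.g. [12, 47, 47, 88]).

Site scan:
  ZebIII (GCGA, off=2): starts [18, 23, 74, 78, 88] → cuts [20, 25, 76, 80, 90]
  IvoIII (TCTT, off=4): starts [4, 8, 28, 39, 99] → cuts [8, 12, 32, 43, 103]
  LmaIII (GTTT, off=0): starts [1, 56, 83, 93] → cuts [1, 56, 83, 93]
  TgoX (CCGTGT, off=3): starts [33, 45, 65, 106] → cuts [36, 48, 68, 109]

All cut coordinates (distinct, sorted): [1, 8, 12, 20, 25, 32, 36, 43, 48, 56, 68, 76, 80, 83, 90, 93, 103, 109]

Fragments:
  [0,1): 1 bp
  [1,8): 7 bp
  [8,12): 4 bp
  [12,20): 8 bp
  [20,25): 5 bp
  [25,32): 7 bp
  [32,36): 4 bp
  [36,43): 7 bp
  [43,48): 5 bp
  [48,56): 8 bp
  [56,68): 12 bp
  [68,76): 8 bp
  [76,80): 4 bp
  [80,83): 3 bp
  [83,90): 7 bp
  [90,93): 3 bp
  [93,103): 10 bp
  [103,109): 6 bp
  [109,112): 3 bp

[1,3,3,3,4,4,4,5,5,6,7,7,7,7,8,8,8,10,12]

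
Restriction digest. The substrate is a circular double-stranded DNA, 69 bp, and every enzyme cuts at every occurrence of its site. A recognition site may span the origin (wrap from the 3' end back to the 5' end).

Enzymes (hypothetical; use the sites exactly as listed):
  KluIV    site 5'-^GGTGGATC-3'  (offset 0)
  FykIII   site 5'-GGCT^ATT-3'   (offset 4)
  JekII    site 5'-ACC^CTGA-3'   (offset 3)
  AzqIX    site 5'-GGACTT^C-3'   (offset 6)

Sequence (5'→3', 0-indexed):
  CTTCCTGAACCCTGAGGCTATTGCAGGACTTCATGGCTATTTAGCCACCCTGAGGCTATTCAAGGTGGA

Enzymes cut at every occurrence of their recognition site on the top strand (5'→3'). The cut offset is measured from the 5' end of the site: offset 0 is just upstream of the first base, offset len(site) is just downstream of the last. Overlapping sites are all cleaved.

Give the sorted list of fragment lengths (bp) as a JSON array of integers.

[7,8,8,8,11,12,15]

Site scan:
  KluIV (GGTGGATC, off=0): no sites
  FykIII (GGCTATT, off=4): starts [15, 34, 53] → cuts [19, 38, 57]
  JekII (ACCCTGA, off=3): starts [8, 46] → cuts [11, 49]
  AzqIX (GGACTTC, off=6): starts [25, 66] → cuts [3, 31]

All cut coordinates (distinct, sorted): [3, 11, 19, 31, 38, 49, 57]

Fragment lengths:
  3→11: 8 bp
  11→19: 8 bp
  19→31: 12 bp
  31→38: 7 bp
  38→49: 11 bp
  49→57: 8 bp
  57→3 (wrap): 69-57+3 = 15 bp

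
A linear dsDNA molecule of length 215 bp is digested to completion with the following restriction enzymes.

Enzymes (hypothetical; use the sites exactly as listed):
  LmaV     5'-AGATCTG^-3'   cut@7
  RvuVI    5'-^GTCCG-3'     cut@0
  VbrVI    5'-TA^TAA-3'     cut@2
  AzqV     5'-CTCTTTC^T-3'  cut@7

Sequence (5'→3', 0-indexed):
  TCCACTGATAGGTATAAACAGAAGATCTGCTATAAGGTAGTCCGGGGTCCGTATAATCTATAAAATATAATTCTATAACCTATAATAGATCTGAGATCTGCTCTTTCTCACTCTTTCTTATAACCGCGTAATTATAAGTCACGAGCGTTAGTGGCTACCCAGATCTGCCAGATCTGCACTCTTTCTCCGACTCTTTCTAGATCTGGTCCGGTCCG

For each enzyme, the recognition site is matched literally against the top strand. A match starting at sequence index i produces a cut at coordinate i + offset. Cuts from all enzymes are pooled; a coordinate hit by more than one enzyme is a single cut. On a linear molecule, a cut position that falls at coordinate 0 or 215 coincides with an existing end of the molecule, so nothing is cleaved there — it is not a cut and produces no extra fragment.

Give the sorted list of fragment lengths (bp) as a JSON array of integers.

[3,3,5,5,7,7,7,7,7,7,7,7,8,8,9,9,10,11,12,14,14,15,33]

Site scan:
  LmaV (AGATCTG, off=7): starts [22, 86, 93, 160, 169, 198] → cuts [29, 93, 100, 167, 176, 205]
  RvuVI (GTCCG, off=0): starts [39, 46, 205, 210] → cuts [39, 46, 205, 210]
  VbrVI (TATAA, off=2): starts [12, 30, 51, 58, 65, 73, 80, 118, 132] → cuts [14, 32, 53, 60, 67, 75, 82, 120, 134]
  AzqV (CTCTTTCT, off=7): starts [100, 110, 178, 190] → cuts [107, 117, 185, 197]

All cut coordinates (distinct, sorted): [14, 29, 32, 39, 46, 53, 60, 67, 75, 82, 93, 100, 107, 117, 120, 134, 167, 176, 185, 197, 205, 210]

Fragment lengths:
  [0,14): 14 bp
  [14,29): 15 bp
  [29,32): 3 bp
  [32,39): 7 bp
  [39,46): 7 bp
  [46,53): 7 bp
  [53,60): 7 bp
  [60,67): 7 bp
  [67,75): 8 bp
  [75,82): 7 bp
  [82,93): 11 bp
  [93,100): 7 bp
  [100,107): 7 bp
  [107,117): 10 bp
  [117,120): 3 bp
  [120,134): 14 bp
  [134,167): 33 bp
  [167,176): 9 bp
  [176,185): 9 bp
  [185,197): 12 bp
  [197,205): 8 bp
  [205,210): 5 bp
  [210,215): 5 bp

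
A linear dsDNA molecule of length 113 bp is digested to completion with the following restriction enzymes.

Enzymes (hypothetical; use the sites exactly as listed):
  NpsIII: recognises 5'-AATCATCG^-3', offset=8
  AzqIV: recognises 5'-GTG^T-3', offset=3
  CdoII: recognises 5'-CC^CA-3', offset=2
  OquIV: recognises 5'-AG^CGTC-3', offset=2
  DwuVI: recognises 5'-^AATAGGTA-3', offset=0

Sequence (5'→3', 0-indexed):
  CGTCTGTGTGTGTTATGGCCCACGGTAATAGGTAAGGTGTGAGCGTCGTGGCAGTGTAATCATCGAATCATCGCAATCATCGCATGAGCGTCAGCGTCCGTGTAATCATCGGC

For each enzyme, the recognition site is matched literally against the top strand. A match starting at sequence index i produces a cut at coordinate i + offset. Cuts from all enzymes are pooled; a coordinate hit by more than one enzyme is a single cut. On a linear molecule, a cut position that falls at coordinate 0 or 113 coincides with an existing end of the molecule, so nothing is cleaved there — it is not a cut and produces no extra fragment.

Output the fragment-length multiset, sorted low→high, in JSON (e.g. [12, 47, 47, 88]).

[2,2,2,4,6,6,6,8,8,8,8,9,9,9,13,13]

Per-enzyme occurrences:
  NpsIII AATCATCG/8: at [57, 65, 74, 103] ⇒ [65, 73, 82, 111]
  AzqIV GTGT/3: at [5, 7, 9, 36, 53, 99] ⇒ [8, 10, 12, 39, 56, 102]
  CdoII CCCA/2: at [18] ⇒ [20]
  OquIV AGCGTC/2: at [41, 86, 92] ⇒ [43, 88, 94]
  DwuVI AATAGGTA/0: at [26] ⇒ [26]

All cut coordinates (distinct, sorted): [8, 10, 12, 20, 26, 39, 43, 56, 65, 73, 82, 88, 94, 102, 111]

Fragment lengths:
  [0,8): 8 bp
  [8,10): 2 bp
  [10,12): 2 bp
  [12,20): 8 bp
  [20,26): 6 bp
  [26,39): 13 bp
  [39,43): 4 bp
  [43,56): 13 bp
  [56,65): 9 bp
  [65,73): 8 bp
  [73,82): 9 bp
  [82,88): 6 bp
  [88,94): 6 bp
  [94,102): 8 bp
  [102,111): 9 bp
  [111,113): 2 bp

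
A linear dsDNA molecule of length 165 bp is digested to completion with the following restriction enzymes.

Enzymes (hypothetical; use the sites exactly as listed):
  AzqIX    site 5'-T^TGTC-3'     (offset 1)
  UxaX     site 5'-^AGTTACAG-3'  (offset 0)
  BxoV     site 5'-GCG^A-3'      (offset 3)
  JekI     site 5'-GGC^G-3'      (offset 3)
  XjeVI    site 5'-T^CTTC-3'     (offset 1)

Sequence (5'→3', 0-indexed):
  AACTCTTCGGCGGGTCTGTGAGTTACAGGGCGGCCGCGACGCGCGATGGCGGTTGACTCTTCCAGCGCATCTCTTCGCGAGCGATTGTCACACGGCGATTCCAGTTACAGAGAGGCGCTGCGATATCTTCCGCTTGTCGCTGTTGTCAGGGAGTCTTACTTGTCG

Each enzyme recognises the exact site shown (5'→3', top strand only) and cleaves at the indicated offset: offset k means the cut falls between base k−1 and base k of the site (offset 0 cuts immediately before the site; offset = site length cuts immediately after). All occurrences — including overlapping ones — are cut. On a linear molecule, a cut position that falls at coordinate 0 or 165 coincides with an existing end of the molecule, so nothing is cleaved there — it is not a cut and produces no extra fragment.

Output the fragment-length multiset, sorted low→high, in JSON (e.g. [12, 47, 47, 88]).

Site scan:
  AzqIX TTGTC/1: at [84, 133, 142, 159] ⇒ [85, 134, 143, 160]
  UxaX AGTTACAG/0: at [20, 102] ⇒ [20, 102]
  BxoV GCGA/3: at [35, 42, 76, 80, 94, 119] ⇒ [38, 45, 79, 83, 97, 122]
  JekI GGCG/3: at [8, 28, 47, 93, 113] ⇒ [11, 31, 50, 96, 116]
  XjeVI TCTTC/1: at [3, 57, 71, 125] ⇒ [4, 58, 72, 126]

All cut coordinates (distinct, sorted): [4, 11, 20, 31, 38, 45, 50, 58, 72, 79, 83, 85, 96, 97, 102, 116, 122, 126, 134, 143, 160]

Fragment lengths:
  [0,4): 4 bp
  [4,11): 7 bp
  [11,20): 9 bp
  [20,31): 11 bp
  [31,38): 7 bp
  [38,45): 7 bp
  [45,50): 5 bp
  [50,58): 8 bp
  [58,72): 14 bp
  [72,79): 7 bp
  [79,83): 4 bp
  [83,85): 2 bp
  [85,96): 11 bp
  [96,97): 1 bp
  [97,102): 5 bp
  [102,116): 14 bp
  [116,122): 6 bp
  [122,126): 4 bp
  [126,134): 8 bp
  [134,143): 9 bp
  [143,160): 17 bp
  [160,165): 5 bp

[1,2,4,4,4,5,5,5,6,7,7,7,7,8,8,9,9,11,11,14,14,17]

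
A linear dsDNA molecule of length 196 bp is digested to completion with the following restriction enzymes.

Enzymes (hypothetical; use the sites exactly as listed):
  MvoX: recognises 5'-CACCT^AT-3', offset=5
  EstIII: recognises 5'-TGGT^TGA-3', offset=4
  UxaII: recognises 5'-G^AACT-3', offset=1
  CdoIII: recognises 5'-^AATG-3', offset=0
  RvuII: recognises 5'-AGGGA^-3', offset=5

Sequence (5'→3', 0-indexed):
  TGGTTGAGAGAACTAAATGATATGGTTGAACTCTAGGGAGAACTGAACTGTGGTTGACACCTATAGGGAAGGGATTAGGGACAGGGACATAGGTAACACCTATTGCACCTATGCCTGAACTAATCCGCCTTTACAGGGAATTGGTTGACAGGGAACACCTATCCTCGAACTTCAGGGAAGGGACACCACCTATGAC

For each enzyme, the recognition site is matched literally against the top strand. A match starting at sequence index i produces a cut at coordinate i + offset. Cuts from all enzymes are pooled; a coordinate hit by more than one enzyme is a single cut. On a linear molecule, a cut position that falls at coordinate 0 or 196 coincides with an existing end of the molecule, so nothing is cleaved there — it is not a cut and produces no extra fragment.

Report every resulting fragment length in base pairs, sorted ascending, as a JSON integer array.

Per-enzyme occurrences:
  MvoX CACCTAT/5: at [57, 96, 105, 155, 186] ⇒ [62, 101, 110, 160, 191]
  EstIII TGGTTGA/4: at [0, 22, 50, 141] ⇒ [4, 26, 54, 145]
  UxaII GAACT/1: at [9, 27, 39, 44, 116, 166] ⇒ [10, 28, 40, 45, 117, 167]
  CdoIII AATG/0: at [15] ⇒ [15]
  RvuII AGGGA/5: at [34, 64, 69, 76, 82, 134, 149, 173, 178] ⇒ [39, 69, 74, 81, 87, 139, 154, 178, 183]

Pooled cuts: [4, 10, 15, 26, 28, 39, 40, 45, 54, 62, 69, 74, 81, 87, 101, 110, 117, 139, 145, 154, 160, 167, 178, 183, 191]

Fragment lengths:
  [0,4): 4 bp
  [4,10): 6 bp
  [10,15): 5 bp
  [15,26): 11 bp
  [26,28): 2 bp
  [28,39): 11 bp
  [39,40): 1 bp
  [40,45): 5 bp
  [45,54): 9 bp
  [54,62): 8 bp
  [62,69): 7 bp
  [69,74): 5 bp
  [74,81): 7 bp
  [81,87): 6 bp
  [87,101): 14 bp
  [101,110): 9 bp
  [110,117): 7 bp
  [117,139): 22 bp
  [139,145): 6 bp
  [145,154): 9 bp
  [154,160): 6 bp
  [160,167): 7 bp
  [167,178): 11 bp
  [178,183): 5 bp
  [183,191): 8 bp
  [191,196): 5 bp

[1,2,4,5,5,5,5,5,6,6,6,6,7,7,7,7,8,8,9,9,9,11,11,11,14,22]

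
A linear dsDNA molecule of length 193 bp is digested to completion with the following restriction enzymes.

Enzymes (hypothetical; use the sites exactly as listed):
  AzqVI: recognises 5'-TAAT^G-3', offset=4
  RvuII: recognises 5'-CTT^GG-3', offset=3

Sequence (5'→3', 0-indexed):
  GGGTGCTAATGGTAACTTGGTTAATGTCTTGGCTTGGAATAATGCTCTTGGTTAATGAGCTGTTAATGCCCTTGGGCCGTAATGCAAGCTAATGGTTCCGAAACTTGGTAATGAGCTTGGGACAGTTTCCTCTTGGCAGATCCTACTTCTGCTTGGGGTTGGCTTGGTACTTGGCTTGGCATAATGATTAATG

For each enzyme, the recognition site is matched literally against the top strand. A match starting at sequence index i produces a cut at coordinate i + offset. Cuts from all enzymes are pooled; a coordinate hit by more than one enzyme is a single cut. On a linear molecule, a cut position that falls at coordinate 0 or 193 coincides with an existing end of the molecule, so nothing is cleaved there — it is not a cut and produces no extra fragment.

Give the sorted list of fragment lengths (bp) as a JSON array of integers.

[1,5,5,5,6,6,6,6,7,7,7,7,8,8,8,10,10,10,11,11,13,16,20]

Site scan:
  AzqVI (TAATG, off=4): starts [6, 21, 39, 52, 63, 79, 89, 108, 181, 188] → cuts [10, 25, 43, 56, 67, 83, 93, 112, 185, 192]
  RvuII (CTTGG, off=3): starts [15, 27, 32, 46, 70, 103, 115, 131, 151, 162, 169, 174] → cuts [18, 30, 35, 49, 73, 106, 118, 134, 154, 165, 172, 177]

Pooled cuts: [10, 18, 25, 30, 35, 43, 49, 56, 67, 73, 83, 93, 106, 112, 118, 134, 154, 165, 172, 177, 185, 192]

Fragments:
  [0,10): 10 bp
  [10,18): 8 bp
  [18,25): 7 bp
  [25,30): 5 bp
  [30,35): 5 bp
  [35,43): 8 bp
  [43,49): 6 bp
  [49,56): 7 bp
  [56,67): 11 bp
  [67,73): 6 bp
  [73,83): 10 bp
  [83,93): 10 bp
  [93,106): 13 bp
  [106,112): 6 bp
  [112,118): 6 bp
  [118,134): 16 bp
  [134,154): 20 bp
  [154,165): 11 bp
  [165,172): 7 bp
  [172,177): 5 bp
  [177,185): 8 bp
  [185,192): 7 bp
  [192,193): 1 bp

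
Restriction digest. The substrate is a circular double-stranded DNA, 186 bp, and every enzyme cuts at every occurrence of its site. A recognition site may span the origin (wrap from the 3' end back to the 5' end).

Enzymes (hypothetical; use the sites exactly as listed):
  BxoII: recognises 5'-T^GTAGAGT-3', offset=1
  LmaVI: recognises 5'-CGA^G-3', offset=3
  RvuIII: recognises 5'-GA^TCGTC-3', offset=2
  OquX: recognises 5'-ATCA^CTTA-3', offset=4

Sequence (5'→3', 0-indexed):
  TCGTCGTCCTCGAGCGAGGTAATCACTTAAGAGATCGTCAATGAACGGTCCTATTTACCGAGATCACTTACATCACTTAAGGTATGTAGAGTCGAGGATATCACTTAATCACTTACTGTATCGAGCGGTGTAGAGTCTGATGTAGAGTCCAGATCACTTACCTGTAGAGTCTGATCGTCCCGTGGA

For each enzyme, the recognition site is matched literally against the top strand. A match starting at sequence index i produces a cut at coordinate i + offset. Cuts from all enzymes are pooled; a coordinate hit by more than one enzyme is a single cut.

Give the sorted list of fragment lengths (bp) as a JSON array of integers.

Site scan:
  BxoII TGTAGAGT/1: at [84, 128, 140, 162] ⇒ [85, 129, 141, 163]
  LmaVI CGAG/3: at [10, 14, 58, 92, 121] ⇒ [13, 17, 61, 95, 124]
  RvuIII GATCGTC/2: at [32, 172, 184] ⇒ [0, 34, 174]
  OquX ATCACTTA/4: at [21, 62, 71, 99, 107, 152] ⇒ [25, 66, 75, 103, 111, 156]

All cut coordinates (distinct, sorted): [0, 13, 17, 25, 34, 61, 66, 75, 85, 95, 103, 111, 124, 129, 141, 156, 163, 174]

Fragment lengths:
  0→13: 13 bp
  13→17: 4 bp
  17→25: 8 bp
  25→34: 9 bp
  34→61: 27 bp
  61→66: 5 bp
  66→75: 9 bp
  75→85: 10 bp
  85→95: 10 bp
  95→103: 8 bp
  103→111: 8 bp
  111→124: 13 bp
  124→129: 5 bp
  129→141: 12 bp
  141→156: 15 bp
  156→163: 7 bp
  163→174: 11 bp
  174→0 (wrap): 186-174+0 = 12 bp

[4,5,5,7,8,8,8,9,9,10,10,11,12,12,13,13,15,27]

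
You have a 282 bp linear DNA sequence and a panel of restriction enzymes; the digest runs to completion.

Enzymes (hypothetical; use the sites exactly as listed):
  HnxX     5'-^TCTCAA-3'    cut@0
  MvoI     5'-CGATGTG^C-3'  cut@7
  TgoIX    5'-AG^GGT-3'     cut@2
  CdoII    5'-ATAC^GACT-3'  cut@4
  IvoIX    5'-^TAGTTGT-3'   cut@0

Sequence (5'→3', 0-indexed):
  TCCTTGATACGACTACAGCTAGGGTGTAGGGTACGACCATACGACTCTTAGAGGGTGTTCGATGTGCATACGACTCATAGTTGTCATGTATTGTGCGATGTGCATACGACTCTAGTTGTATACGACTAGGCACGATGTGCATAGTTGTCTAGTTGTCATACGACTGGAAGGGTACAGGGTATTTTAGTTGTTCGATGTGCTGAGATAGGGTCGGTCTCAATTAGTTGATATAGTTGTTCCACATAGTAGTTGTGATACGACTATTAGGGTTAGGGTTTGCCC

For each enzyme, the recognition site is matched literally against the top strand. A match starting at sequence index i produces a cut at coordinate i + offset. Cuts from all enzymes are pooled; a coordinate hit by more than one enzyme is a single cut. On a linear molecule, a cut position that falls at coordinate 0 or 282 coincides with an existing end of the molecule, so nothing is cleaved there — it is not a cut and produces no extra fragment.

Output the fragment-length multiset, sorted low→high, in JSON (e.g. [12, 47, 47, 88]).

[2,5,5,5,6,6,6,7,7,7,8,9,9,9,9,10,11,11,12,12,12,13,13,15,16,16,16,25]

Per-enzyme occurrences:
  HnxX (TCTCAA, off=0): starts [214] → cuts [214]
  MvoI (CGATGTGC, off=7): starts [59, 95, 132, 192] → cuts [66, 102, 139, 199]
  TgoIX (AGGGT, off=2): starts [20, 27, 51, 168, 175, 206, 265, 271] → cuts [22, 29, 53, 170, 177, 208, 267, 273]
  CdoII (ATACGACT, off=4): starts [6, 38, 67, 103, 119, 157, 254] → cuts [10, 42, 71, 107, 123, 161, 258]
  IvoIX (TAGTTGT, off=0): starts [77, 112, 141, 149, 184, 230, 246] → cuts [77, 112, 141, 149, 184, 230, 246]

All cut coordinates (distinct, sorted): [10, 22, 29, 42, 53, 66, 71, 77, 102, 107, 112, 123, 139, 141, 149, 161, 170, 177, 184, 199, 208, 214, 230, 246, 258, 267, 273]

Fragment lengths:
  [0,10): 10 bp
  [10,22): 12 bp
  [22,29): 7 bp
  [29,42): 13 bp
  [42,53): 11 bp
  [53,66): 13 bp
  [66,71): 5 bp
  [71,77): 6 bp
  [77,102): 25 bp
  [102,107): 5 bp
  [107,112): 5 bp
  [112,123): 11 bp
  [123,139): 16 bp
  [139,141): 2 bp
  [141,149): 8 bp
  [149,161): 12 bp
  [161,170): 9 bp
  [170,177): 7 bp
  [177,184): 7 bp
  [184,199): 15 bp
  [199,208): 9 bp
  [208,214): 6 bp
  [214,230): 16 bp
  [230,246): 16 bp
  [246,258): 12 bp
  [258,267): 9 bp
  [267,273): 6 bp
  [273,282): 9 bp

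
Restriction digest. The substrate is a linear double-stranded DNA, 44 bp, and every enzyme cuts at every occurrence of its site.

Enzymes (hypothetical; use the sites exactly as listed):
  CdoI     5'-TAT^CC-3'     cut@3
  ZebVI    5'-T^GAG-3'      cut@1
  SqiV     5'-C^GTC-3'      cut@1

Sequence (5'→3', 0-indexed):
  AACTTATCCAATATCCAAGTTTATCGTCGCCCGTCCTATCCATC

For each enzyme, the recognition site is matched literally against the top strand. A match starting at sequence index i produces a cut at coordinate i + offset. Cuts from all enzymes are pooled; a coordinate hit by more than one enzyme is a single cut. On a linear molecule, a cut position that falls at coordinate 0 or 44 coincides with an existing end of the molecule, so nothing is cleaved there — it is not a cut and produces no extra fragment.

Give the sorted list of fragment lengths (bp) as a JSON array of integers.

Scan for sites:
  CdoI TATCC/3: at [4, 11, 36] ⇒ [7, 14, 39]
  ZebVI (TGAG, off=1): no sites
  SqiV CGTC/1: at [24, 31] ⇒ [25, 32]

Pooled cuts: [7, 14, 25, 32, 39]

Fragment lengths:
  [0,7): 7 bp
  [7,14): 7 bp
  [14,25): 11 bp
  [25,32): 7 bp
  [32,39): 7 bp
  [39,44): 5 bp

[5,7,7,7,7,11]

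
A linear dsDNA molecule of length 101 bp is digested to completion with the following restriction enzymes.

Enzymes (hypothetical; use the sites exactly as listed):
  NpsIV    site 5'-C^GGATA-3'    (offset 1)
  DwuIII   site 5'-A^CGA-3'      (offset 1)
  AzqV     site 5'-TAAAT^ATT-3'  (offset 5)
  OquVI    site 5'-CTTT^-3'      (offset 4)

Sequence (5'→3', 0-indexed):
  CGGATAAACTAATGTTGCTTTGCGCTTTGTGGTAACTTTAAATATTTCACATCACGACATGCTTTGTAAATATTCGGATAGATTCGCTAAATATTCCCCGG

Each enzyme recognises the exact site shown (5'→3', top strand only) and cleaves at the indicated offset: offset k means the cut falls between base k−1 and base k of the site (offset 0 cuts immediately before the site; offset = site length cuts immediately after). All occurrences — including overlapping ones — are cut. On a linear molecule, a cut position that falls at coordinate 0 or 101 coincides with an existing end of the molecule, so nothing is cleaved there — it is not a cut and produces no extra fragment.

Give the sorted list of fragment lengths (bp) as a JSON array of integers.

Scan for sites:
  NpsIV (CGGATA, off=1): starts [0, 74] → cuts [1, 75]
  DwuIII (ACGA, off=1): starts [53] → cuts [54]
  AzqV (TAAATATT, off=5): starts [38, 66, 87] → cuts [43, 71, 92]
  OquVI (CTTT, off=4): starts [17, 24, 35, 61] → cuts [21, 28, 39, 65]

All cut coordinates (distinct, sorted): [1, 21, 28, 39, 43, 54, 65, 71, 75, 92]

Fragment lengths:
  [0,1): 1 bp
  [1,21): 20 bp
  [21,28): 7 bp
  [28,39): 11 bp
  [39,43): 4 bp
  [43,54): 11 bp
  [54,65): 11 bp
  [65,71): 6 bp
  [71,75): 4 bp
  [75,92): 17 bp
  [92,101): 9 bp

[1,4,4,6,7,9,11,11,11,17,20]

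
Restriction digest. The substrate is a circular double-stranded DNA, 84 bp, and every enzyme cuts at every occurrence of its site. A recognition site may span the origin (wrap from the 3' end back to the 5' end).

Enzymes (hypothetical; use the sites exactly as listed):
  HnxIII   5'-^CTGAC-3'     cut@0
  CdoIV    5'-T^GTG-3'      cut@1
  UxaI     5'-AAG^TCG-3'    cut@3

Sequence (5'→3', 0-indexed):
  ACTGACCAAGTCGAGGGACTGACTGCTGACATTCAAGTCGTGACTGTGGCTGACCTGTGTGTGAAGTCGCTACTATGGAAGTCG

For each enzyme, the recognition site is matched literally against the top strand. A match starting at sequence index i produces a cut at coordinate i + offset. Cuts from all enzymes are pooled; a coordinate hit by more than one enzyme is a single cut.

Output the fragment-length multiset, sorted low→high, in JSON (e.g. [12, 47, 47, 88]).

[2,2,4,4,6,7,7,8,8,9,12,15]

Scan for sites:
  HnxIII CTGAC/0: at [1, 18, 25, 49] ⇒ [1, 18, 25, 49]
  CdoIV TGTG/1: at [44, 55, 57, 59] ⇒ [45, 56, 58, 60]
  UxaI AAGTCG/3: at [7, 34, 63, 78] ⇒ [10, 37, 66, 81]

Pooled cuts: [1, 10, 18, 25, 37, 45, 49, 56, 58, 60, 66, 81]

Fragment lengths:
  1→10: 9 bp
  10→18: 8 bp
  18→25: 7 bp
  25→37: 12 bp
  37→45: 8 bp
  45→49: 4 bp
  49→56: 7 bp
  56→58: 2 bp
  58→60: 2 bp
  60→66: 6 bp
  66→81: 15 bp
  81→1 (wrap): 84-81+1 = 4 bp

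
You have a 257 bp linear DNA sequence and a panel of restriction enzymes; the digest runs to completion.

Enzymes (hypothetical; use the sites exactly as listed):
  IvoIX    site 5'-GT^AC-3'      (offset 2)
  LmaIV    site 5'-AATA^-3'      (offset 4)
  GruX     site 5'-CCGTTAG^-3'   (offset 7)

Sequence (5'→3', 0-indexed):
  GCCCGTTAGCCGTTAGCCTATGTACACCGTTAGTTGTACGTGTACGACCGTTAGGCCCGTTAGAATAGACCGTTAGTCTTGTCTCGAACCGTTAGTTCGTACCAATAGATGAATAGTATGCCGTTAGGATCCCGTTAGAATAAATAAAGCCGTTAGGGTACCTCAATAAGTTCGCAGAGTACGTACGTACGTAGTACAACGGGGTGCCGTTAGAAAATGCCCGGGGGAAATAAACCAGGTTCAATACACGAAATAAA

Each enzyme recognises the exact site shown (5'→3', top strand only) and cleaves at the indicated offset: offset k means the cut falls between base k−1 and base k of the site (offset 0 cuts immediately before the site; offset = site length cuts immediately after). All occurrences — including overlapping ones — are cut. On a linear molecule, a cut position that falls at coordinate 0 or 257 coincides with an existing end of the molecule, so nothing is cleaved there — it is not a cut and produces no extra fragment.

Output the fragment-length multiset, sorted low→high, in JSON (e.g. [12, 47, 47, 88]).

Site scan:
  IvoIX (GTAC, off=2): starts [21, 35, 41, 98, 157, 178, 182, 186, 193] → cuts [23, 37, 43, 100, 159, 180, 184, 188, 195]
  LmaIV (AATA, off=4): starts [63, 103, 111, 138, 142, 164, 228, 242, 251] → cuts [67, 107, 115, 142, 146, 168, 232, 246, 255]
  GruX (CCGTTAG, off=7): starts [2, 9, 26, 47, 56, 69, 88, 120, 131, 149, 206] → cuts [9, 16, 33, 54, 63, 76, 95, 127, 138, 156, 213]

All cut coordinates (distinct, sorted): [9, 16, 23, 33, 37, 43, 54, 63, 67, 76, 95, 100, 107, 115, 127, 138, 142, 146, 156, 159, 168, 180, 184, 188, 195, 213, 232, 246, 255]

Fragment lengths:
  [0,9): 9 bp
  [9,16): 7 bp
  [16,23): 7 bp
  [23,33): 10 bp
  [33,37): 4 bp
  [37,43): 6 bp
  [43,54): 11 bp
  [54,63): 9 bp
  [63,67): 4 bp
  [67,76): 9 bp
  [76,95): 19 bp
  [95,100): 5 bp
  [100,107): 7 bp
  [107,115): 8 bp
  [115,127): 12 bp
  [127,138): 11 bp
  [138,142): 4 bp
  [142,146): 4 bp
  [146,156): 10 bp
  [156,159): 3 bp
  [159,168): 9 bp
  [168,180): 12 bp
  [180,184): 4 bp
  [184,188): 4 bp
  [188,195): 7 bp
  [195,213): 18 bp
  [213,232): 19 bp
  [232,246): 14 bp
  [246,255): 9 bp
  [255,257): 2 bp

[2,3,4,4,4,4,4,4,5,6,7,7,7,7,8,9,9,9,9,9,10,10,11,11,12,12,14,18,19,19]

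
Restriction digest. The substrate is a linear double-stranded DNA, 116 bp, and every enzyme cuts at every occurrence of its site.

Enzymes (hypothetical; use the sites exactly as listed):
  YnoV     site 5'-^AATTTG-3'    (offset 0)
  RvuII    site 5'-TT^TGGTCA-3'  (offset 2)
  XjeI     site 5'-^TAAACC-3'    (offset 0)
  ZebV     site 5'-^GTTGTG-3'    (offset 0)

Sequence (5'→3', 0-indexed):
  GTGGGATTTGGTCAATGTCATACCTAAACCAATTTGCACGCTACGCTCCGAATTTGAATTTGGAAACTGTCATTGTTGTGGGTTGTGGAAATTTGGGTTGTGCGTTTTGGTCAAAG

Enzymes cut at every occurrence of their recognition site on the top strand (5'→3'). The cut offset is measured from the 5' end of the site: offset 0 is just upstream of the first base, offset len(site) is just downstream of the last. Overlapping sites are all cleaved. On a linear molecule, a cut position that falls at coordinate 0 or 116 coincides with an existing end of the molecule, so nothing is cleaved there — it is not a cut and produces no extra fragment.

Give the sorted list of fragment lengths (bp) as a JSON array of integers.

Scan for sites:
  YnoV AATTTG/0: at [30, 50, 56, 89] ⇒ [30, 50, 56, 89]
  RvuII TTTGGTCA/2: at [6, 105] ⇒ [8, 107]
  XjeI TAAACC/0: at [24] ⇒ [24]
  ZebV GTTGTG/0: at [74, 81, 96] ⇒ [74, 81, 96]

Pooled cuts: [8, 24, 30, 50, 56, 74, 81, 89, 96, 107]

Fragment lengths:
  [0,8): 8 bp
  [8,24): 16 bp
  [24,30): 6 bp
  [30,50): 20 bp
  [50,56): 6 bp
  [56,74): 18 bp
  [74,81): 7 bp
  [81,89): 8 bp
  [89,96): 7 bp
  [96,107): 11 bp
  [107,116): 9 bp

[6,6,7,7,8,8,9,11,16,18,20]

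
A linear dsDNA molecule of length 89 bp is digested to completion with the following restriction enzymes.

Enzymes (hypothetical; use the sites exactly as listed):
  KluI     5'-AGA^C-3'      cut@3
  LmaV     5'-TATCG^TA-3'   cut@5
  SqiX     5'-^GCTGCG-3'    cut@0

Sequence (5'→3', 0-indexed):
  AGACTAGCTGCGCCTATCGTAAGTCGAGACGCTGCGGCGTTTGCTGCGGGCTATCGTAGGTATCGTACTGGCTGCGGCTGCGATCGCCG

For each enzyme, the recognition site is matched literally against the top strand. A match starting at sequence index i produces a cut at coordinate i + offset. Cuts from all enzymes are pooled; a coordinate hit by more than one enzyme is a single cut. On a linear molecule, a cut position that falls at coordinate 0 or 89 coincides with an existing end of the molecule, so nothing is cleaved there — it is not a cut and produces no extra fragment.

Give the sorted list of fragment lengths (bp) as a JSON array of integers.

Per-enzyme occurrences:
  KluI (AGAC, off=3): starts [0, 26] → cuts [3, 29]
  LmaV (TATCGTA, off=5): starts [14, 51, 60] → cuts [19, 56, 65]
  SqiX (GCTGCG, off=0): starts [6, 30, 42, 70, 76] → cuts [6, 30, 42, 70, 76]

Pooled cuts: [3, 6, 19, 29, 30, 42, 56, 65, 70, 76]

Fragment lengths:
  [0,3): 3 bp
  [3,6): 3 bp
  [6,19): 13 bp
  [19,29): 10 bp
  [29,30): 1 bp
  [30,42): 12 bp
  [42,56): 14 bp
  [56,65): 9 bp
  [65,70): 5 bp
  [70,76): 6 bp
  [76,89): 13 bp

[1,3,3,5,6,9,10,12,13,13,14]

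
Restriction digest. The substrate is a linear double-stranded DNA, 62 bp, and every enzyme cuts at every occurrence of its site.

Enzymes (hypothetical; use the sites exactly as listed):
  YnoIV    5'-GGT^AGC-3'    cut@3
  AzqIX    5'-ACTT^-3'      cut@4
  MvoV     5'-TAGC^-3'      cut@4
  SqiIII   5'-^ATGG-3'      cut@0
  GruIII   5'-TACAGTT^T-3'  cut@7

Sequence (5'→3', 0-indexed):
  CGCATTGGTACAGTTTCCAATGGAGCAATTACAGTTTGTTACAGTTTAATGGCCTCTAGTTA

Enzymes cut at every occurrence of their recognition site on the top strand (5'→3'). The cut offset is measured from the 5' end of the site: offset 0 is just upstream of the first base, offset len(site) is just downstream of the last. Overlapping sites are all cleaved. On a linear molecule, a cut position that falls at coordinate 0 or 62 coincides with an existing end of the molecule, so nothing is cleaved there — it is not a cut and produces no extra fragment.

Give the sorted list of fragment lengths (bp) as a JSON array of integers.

Per-enzyme occurrences:
  YnoIV (GGTAGC, off=3): no sites
  AzqIX (ACTT, off=4): no sites
  MvoV (TAGC, off=4): no sites
  SqiIII (ATGG, off=0): starts [19, 48] → cuts [19, 48]
  GruIII (TACAGTTT, off=7): starts [8, 29, 39] → cuts [15, 36, 46]

All cut coordinates (distinct, sorted): [15, 19, 36, 46, 48]

Fragments:
  [0,15): 15 bp
  [15,19): 4 bp
  [19,36): 17 bp
  [36,46): 10 bp
  [46,48): 2 bp
  [48,62): 14 bp

[2,4,10,14,15,17]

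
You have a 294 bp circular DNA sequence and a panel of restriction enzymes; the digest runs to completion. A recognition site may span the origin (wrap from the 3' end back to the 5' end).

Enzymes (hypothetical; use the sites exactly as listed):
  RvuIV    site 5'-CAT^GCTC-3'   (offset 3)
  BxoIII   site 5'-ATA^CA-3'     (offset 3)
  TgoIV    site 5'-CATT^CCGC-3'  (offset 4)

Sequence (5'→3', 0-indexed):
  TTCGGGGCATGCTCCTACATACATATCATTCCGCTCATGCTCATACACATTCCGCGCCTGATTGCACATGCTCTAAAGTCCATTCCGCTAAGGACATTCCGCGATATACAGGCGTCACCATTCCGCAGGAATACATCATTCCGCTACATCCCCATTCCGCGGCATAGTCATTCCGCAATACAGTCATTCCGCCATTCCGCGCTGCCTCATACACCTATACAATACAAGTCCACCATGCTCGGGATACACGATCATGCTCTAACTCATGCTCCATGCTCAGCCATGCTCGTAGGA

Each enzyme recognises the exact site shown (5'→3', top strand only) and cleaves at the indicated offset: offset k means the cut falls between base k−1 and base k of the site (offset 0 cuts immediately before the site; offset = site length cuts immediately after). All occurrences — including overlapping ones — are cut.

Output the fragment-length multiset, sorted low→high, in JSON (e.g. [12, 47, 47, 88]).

Site scan:
  RvuIV CATGCTC/3: at [7, 35, 66, 233, 252, 264, 271, 281] ⇒ [10, 38, 69, 236, 255, 267, 274, 284]
  BxoIII ATACA/3: at [18, 42, 105, 130, 177, 208, 216, 221, 243] ⇒ [21, 45, 108, 133, 180, 211, 219, 224, 246]
  TgoIV CATTCCGC/4: at [26, 47, 80, 94, 118, 136, 152, 168, 184, 192] ⇒ [30, 51, 84, 98, 122, 140, 156, 172, 188, 196]

Pooled cuts: [10, 21, 30, 38, 45, 51, 69, 84, 98, 108, 122, 133, 140, 156, 172, 180, 188, 196, 211, 219, 224, 236, 246, 255, 267, 274, 284]

Fragments:
  10→21: 11 bp
  21→30: 9 bp
  30→38: 8 bp
  38→45: 7 bp
  45→51: 6 bp
  51→69: 18 bp
  69→84: 15 bp
  84→98: 14 bp
  98→108: 10 bp
  108→122: 14 bp
  122→133: 11 bp
  133→140: 7 bp
  140→156: 16 bp
  156→172: 16 bp
  172→180: 8 bp
  180→188: 8 bp
  188→196: 8 bp
  196→211: 15 bp
  211→219: 8 bp
  219→224: 5 bp
  224→236: 12 bp
  236→246: 10 bp
  246→255: 9 bp
  255→267: 12 bp
  267→274: 7 bp
  274→284: 10 bp
  284→10 (wrap): 294-284+10 = 20 bp

[5,6,7,7,7,8,8,8,8,8,9,9,10,10,10,11,11,12,12,14,14,15,15,16,16,18,20]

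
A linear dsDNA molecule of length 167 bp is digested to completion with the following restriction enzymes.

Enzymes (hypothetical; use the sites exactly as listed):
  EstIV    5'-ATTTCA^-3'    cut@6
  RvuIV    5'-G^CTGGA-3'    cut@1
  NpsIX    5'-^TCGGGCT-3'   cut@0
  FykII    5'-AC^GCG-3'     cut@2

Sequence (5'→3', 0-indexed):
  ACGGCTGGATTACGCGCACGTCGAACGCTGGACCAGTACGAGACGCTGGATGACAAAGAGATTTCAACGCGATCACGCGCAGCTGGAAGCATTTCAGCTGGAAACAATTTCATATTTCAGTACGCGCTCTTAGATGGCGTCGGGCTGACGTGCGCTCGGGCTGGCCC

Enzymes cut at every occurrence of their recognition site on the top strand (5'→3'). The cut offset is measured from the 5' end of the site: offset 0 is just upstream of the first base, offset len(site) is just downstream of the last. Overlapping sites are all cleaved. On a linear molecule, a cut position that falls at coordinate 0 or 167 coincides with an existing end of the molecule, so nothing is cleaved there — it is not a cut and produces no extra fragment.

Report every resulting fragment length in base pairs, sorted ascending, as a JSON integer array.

Site scan:
  EstIV (ATTTCA, off=6): starts [60, 90, 106, 113] → cuts [66, 96, 112, 119]
  RvuIV (GCTGGA, off=1): starts [3, 26, 44, 81, 96] → cuts [4, 27, 45, 82, 97]
  NpsIX (TCGGGCT, off=0): starts [139, 155] → cuts [139, 155]
  FykII (ACGCG, off=2): starts [11, 66, 74, 121] → cuts [13, 68, 76, 123]

All cut coordinates (distinct, sorted): [4, 13, 27, 45, 66, 68, 76, 82, 96, 97, 112, 119, 123, 139, 155]

Fragments:
  [0,4): 4 bp
  [4,13): 9 bp
  [13,27): 14 bp
  [27,45): 18 bp
  [45,66): 21 bp
  [66,68): 2 bp
  [68,76): 8 bp
  [76,82): 6 bp
  [82,96): 14 bp
  [96,97): 1 bp
  [97,112): 15 bp
  [112,119): 7 bp
  [119,123): 4 bp
  [123,139): 16 bp
  [139,155): 16 bp
  [155,167): 12 bp

[1,2,4,4,6,7,8,9,12,14,14,15,16,16,18,21]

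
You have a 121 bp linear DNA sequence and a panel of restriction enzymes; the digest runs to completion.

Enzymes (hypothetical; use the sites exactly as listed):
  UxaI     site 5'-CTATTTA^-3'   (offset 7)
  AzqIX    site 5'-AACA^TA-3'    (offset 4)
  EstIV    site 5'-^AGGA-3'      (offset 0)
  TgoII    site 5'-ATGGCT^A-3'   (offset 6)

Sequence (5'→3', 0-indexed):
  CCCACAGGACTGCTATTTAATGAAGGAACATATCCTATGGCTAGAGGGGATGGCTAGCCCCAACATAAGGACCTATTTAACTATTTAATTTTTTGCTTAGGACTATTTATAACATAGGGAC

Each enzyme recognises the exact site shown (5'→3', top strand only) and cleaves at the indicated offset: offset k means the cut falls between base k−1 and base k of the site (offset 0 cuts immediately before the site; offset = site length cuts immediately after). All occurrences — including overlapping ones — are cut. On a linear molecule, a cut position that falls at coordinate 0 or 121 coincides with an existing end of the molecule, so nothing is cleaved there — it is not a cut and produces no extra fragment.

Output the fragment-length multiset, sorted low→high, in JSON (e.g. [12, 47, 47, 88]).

[2,4,5,5,7,7,8,10,11,11,12,12,13,14]

Per-enzyme occurrences:
  UxaI CTATTTA/7: at [12, 72, 80, 102] ⇒ [19, 79, 87, 109]
  AzqIX AACATA/4: at [26, 61, 110] ⇒ [30, 65, 114]
  EstIV AGGA/0: at [5, 23, 67, 98] ⇒ [5, 23, 67, 98]
  TgoII ATGGCTA/6: at [36, 49] ⇒ [42, 55]

All cut coordinates (distinct, sorted): [5, 19, 23, 30, 42, 55, 65, 67, 79, 87, 98, 109, 114]

Fragments:
  [0,5): 5 bp
  [5,19): 14 bp
  [19,23): 4 bp
  [23,30): 7 bp
  [30,42): 12 bp
  [42,55): 13 bp
  [55,65): 10 bp
  [65,67): 2 bp
  [67,79): 12 bp
  [79,87): 8 bp
  [87,98): 11 bp
  [98,109): 11 bp
  [109,114): 5 bp
  [114,121): 7 bp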